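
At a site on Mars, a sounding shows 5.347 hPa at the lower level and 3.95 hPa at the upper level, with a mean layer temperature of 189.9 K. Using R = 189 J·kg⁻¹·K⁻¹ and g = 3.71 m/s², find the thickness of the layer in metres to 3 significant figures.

Δz ≈ 2930 m

Hypsometric equation: Δz = (R T̄/g) ln(P₁/P₂).
R T̄/g = 189 × 189.9 / 3.71 = 9674.2 m.
ln(5.347/3.95) = ln(1.3537) = 0.30284.
Δz = 9674.2 × 0.30284 = 2929.7 m.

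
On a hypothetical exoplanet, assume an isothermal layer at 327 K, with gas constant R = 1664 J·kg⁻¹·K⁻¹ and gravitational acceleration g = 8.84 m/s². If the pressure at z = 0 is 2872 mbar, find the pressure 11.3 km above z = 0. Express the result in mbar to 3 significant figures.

Scale height: H = RT/g = 1664 × 327 / 8.84 = 61553 m.
Barometric formula: P = P₀ exp(−z/H).
z/H = 11300/61553 = 0.18358; exp(−0.18358) = 0.83229.
P = 2872 × 0.83229 = 2390.3 mbar.

P ≈ 2390 mbar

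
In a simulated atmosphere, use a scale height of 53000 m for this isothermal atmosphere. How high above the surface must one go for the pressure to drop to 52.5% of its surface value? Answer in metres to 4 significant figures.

z ≈ 34150 m

Set P/P₀ = exp(−z/H) = 0.525, so z = −H ln(0.525).
−ln(0.525) = 0.64436; z = 53000 × 0.64436 = 34151 m.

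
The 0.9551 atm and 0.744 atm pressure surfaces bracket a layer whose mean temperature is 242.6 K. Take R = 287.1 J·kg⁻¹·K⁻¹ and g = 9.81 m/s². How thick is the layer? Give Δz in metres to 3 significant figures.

Δz ≈ 1770 m

Hypsometric equation: Δz = (R T̄/g) ln(P₁/P₂).
R T̄/g = 287.1 × 242.6 / 9.81 = 7099.9 m.
ln(0.9551/0.744) = ln(1.2837) = 0.24975.
Δz = 7099.9 × 0.24975 = 1773.2 m.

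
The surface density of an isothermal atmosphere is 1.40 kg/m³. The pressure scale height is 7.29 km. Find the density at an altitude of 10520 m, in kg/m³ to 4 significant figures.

ρ ≈ 0.3307 kg/m³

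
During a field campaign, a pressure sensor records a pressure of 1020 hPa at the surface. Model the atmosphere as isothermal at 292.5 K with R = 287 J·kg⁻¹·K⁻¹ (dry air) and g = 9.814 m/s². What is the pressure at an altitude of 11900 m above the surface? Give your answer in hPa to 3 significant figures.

Scale height: H = RT/g = 287 × 292.5 / 9.814 = 8553.9 m.
Barometric formula: P = P₀ exp(−z/H).
z/H = 11900/8553.9 = 1.3912; exp(−1.3912) = 0.24878.
P = 1020 × 0.24878 = 253.76 hPa.

P ≈ 254 hPa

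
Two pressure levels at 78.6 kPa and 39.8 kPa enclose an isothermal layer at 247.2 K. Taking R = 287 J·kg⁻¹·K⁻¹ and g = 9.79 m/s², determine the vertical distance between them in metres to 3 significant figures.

Hypsometric equation: Δz = (R T̄/g) ln(P₁/P₂).
R T̄/g = 287 × 247.2 / 9.79 = 7246.8 m.
ln(78.6/39.8) = ln(1.9749) = 0.68052.
Δz = 7246.8 × 0.68052 = 4931.6 m.

Δz ≈ 4930 m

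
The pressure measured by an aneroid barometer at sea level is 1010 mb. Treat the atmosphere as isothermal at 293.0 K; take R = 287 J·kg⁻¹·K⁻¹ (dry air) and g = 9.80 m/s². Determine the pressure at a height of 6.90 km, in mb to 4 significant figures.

P ≈ 452.0 mb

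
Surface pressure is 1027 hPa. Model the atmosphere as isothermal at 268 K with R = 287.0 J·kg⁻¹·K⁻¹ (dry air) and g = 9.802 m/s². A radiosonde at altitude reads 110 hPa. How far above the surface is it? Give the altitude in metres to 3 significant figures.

z ≈ 17500 m

Scale height: H = RT/g = 287.0 × 268 / 9.802 = 7847.0 m.
Invert the barometric formula: z = H ln(P₀/P).
P₀/P = 1027/110 = 9.3364; ln(9.3364) = 2.2339.
z = 7847.0 × 2.2339 = 17529 m.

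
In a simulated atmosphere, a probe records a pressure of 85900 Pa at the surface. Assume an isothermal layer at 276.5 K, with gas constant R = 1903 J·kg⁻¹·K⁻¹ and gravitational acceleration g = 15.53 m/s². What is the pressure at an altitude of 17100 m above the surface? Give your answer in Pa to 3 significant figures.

Scale height: H = RT/g = 1903 × 276.5 / 15.53 = 33881 m.
Barometric formula: P = P₀ exp(−z/H).
z/H = 17100/33881 = 0.50471; exp(−0.50471) = 0.60368.
P = 85900 × 0.60368 = 51856 Pa.

P ≈ 51900 Pa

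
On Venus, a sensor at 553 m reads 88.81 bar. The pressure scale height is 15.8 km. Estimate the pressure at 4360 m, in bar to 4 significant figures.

Between two levels, P₂ = P₁ exp(−Δz/H) with Δz = z₂ − z₁.
Δz = 4360.0 − 553.00 = 3807.0 m; Δz/H = 3807.0/15800 = 0.24095.
P₂ = 88.81 × exp(−0.24095) = 88.81 × 0.78588 = 69.794 bar.

P ≈ 69.79 bar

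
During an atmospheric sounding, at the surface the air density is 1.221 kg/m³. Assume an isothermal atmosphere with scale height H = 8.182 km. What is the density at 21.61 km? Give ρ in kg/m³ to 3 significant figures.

In an isothermal atmosphere, density decays like pressure: ρ = ρ₀ exp(−z/H).
z/H = 21610/8182.0 = 2.6412; exp(−2.6412) = 0.071276.
ρ = 1.221 × 0.071276 = 0.087028 kg/m³.

ρ ≈ 0.0870 kg/m³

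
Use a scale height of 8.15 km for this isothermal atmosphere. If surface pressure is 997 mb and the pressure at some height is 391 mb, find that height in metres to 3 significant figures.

z ≈ 7630 m

Invert the barometric formula: z = H ln(P₀/P).
P₀/P = 997/391 = 2.5499; ln(2.5499) = 0.93605.
z = 8150.0 × 0.93605 = 7628.8 m.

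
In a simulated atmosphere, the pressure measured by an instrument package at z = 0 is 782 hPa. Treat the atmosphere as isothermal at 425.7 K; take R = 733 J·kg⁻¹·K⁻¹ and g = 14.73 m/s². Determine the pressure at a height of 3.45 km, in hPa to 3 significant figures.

P ≈ 664 hPa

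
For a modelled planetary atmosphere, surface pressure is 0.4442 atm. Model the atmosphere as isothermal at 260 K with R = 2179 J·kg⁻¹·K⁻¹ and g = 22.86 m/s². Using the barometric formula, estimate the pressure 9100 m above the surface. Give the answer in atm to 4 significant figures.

P ≈ 0.3077 atm

Scale height: H = RT/g = 2179 × 260 / 22.86 = 24783 m.
Barometric formula: P = P₀ exp(−z/H).
z/H = 9100.0/24783 = 0.36719; exp(−0.36719) = 0.69268.
P = 0.4442 × 0.69268 = 0.30769 atm.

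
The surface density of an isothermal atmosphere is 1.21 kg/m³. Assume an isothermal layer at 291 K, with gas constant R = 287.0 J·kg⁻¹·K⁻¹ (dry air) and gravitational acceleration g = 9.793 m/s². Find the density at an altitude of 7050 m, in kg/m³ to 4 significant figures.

ρ ≈ 0.5294 kg/m³

Scale height: H = RT/g = 287.0 × 291 / 9.793 = 8528.2 m.
In an isothermal atmosphere, density decays like pressure: ρ = ρ₀ exp(−z/H).
z/H = 7050.0/8528.2 = 0.82667; exp(−0.82667) = 0.43750.
ρ = 1.21 × 0.43750 = 0.52937 kg/m³.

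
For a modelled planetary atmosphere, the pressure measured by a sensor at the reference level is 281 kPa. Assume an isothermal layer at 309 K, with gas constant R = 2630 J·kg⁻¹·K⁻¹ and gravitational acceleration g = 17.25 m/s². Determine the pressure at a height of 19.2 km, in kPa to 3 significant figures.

Scale height: H = RT/g = 2630 × 309 / 17.25 = 47111 m.
Barometric formula: P = P₀ exp(−z/H).
z/H = 19200/47111 = 0.40755; exp(−0.40755) = 0.66528.
P = 281 × 0.66528 = 186.94 kPa.

P ≈ 187 kPa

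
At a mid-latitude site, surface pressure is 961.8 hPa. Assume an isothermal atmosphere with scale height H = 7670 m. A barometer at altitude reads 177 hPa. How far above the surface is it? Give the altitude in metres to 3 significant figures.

z ≈ 13000 m

Invert the barometric formula: z = H ln(P₀/P).
P₀/P = 961.8/177 = 5.4339; ln(5.4339) = 1.6927.
z = 7670.0 × 1.6927 = 12983 m.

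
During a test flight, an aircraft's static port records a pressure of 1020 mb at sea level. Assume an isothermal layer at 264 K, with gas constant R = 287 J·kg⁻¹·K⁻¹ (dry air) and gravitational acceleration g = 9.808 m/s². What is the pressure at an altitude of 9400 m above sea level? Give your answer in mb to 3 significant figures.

Scale height: H = RT/g = 287 × 264 / 9.808 = 7725.1 m.
Barometric formula: P = P₀ exp(−z/H).
z/H = 9400.0/7725.1 = 1.2168; exp(−1.2168) = 0.29618.
P = 1020 × 0.29618 = 302.10 mb.

P ≈ 302 mb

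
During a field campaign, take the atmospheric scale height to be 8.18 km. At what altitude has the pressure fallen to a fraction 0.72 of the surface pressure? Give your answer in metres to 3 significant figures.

z ≈ 2690 m

Set P/P₀ = exp(−z/H) = 0.72, so z = −H ln(0.72).
−ln(0.72) = 0.32850; z = 8180.0 × 0.32850 = 2687.1 m.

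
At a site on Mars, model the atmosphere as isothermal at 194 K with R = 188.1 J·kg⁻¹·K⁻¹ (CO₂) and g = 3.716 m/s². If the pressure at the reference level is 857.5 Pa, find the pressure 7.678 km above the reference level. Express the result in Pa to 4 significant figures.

Scale height: H = RT/g = 188.1 × 194 / 3.716 = 9820.1 m.
Barometric formula: P = P₀ exp(−z/H).
z/H = 7678.0/9820.1 = 0.78187; exp(−0.78187) = 0.45755.
P = 857.5 × 0.45755 = 392.35 Pa.

P ≈ 392.3 Pa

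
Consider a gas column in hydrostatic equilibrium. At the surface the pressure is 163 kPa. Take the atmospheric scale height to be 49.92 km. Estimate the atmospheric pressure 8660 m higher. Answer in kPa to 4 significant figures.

P ≈ 137.0 kPa

Barometric formula: P = P₀ exp(−z/H).
z/H = 8660.0/49920 = 0.17348; exp(−0.17348) = 0.84073.
P = 163 × 0.84073 = 137.04 kPa.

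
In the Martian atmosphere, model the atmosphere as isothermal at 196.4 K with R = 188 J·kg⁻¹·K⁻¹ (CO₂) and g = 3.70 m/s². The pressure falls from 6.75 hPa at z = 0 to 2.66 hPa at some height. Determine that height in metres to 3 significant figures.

z ≈ 9290 m

Scale height: H = RT/g = 188 × 196.4 / 3.70 = 9979.2 m.
Invert the barometric formula: z = H ln(P₀/P).
P₀/P = 6.75/2.66 = 2.5376; ln(2.5376) = 0.93122.
z = 9979.2 × 0.93122 = 9292.8 m.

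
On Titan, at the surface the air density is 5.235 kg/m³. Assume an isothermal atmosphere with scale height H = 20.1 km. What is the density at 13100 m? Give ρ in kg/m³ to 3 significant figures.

ρ ≈ 2.73 kg/m³

In an isothermal atmosphere, density decays like pressure: ρ = ρ₀ exp(−z/H).
z/H = 13100/20100 = 0.65174; exp(−0.65174) = 0.52114.
ρ = 5.235 × 0.52114 = 2.7282 kg/m³.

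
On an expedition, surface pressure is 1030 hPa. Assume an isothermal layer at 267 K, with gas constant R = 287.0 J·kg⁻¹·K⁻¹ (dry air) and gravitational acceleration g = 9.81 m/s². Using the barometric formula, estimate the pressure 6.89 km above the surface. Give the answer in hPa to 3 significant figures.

Scale height: H = RT/g = 287.0 × 267 / 9.81 = 7811.3 m.
Barometric formula: P = P₀ exp(−z/H).
z/H = 6890.0/7811.3 = 0.88206; exp(−0.88206) = 0.41393.
P = 1030 × 0.41393 = 426.35 hPa.

P ≈ 426 hPa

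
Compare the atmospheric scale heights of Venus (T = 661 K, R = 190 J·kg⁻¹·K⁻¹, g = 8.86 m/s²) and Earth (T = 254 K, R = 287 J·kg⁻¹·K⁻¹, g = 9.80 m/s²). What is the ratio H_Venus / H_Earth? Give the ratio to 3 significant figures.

H = RT/g for each body.
H_Venus = 190 × 661 / 8.86 = 14175 m.
H_Earth = 287 × 254 / 9.80 = 7438.6 m.
H_Venus/H_Earth = 14175/7438.6 = 1.9056.

H_Venus/H_Earth ≈ 1.91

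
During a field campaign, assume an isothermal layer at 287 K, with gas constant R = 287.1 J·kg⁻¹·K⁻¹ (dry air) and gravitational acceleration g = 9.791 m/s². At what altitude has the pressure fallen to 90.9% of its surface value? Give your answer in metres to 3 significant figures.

Scale height: H = RT/g = 287.1 × 287 / 9.791 = 8415.7 m.
Set P/P₀ = exp(−z/H) = 0.909, so z = −H ln(0.909).
−ln(0.909) = 0.095410; z = 8415.7 × 0.095410 = 802.94 m.

z ≈ 803 m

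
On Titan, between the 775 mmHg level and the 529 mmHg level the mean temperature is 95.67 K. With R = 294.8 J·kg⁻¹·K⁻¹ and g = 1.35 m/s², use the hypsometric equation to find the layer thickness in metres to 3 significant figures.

Hypsometric equation: Δz = (R T̄/g) ln(P₁/P₂).
R T̄/g = 294.8 × 95.67 / 1.35 = 20891 m.
ln(775/529) = ln(1.4650) = 0.38186.
Δz = 20891 × 0.38186 = 7977.4 m.

Δz ≈ 7980 m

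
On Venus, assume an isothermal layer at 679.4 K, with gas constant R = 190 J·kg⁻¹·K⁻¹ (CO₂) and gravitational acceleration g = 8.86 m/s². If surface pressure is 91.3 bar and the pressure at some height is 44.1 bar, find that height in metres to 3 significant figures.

Scale height: H = RT/g = 190 × 679.4 / 8.86 = 14570 m.
Invert the barometric formula: z = H ln(P₀/P).
P₀/P = 91.3/44.1 = 2.0703; ln(2.0703) = 0.72769.
z = 14570 × 0.72769 = 10602 m.

z ≈ 10600 m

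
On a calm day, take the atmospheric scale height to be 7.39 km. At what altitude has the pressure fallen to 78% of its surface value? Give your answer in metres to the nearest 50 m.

Set P/P₀ = exp(−z/H) = 0.78, so z = −H ln(0.78).
−ln(0.78) = 0.24846; z = 7390.0 × 0.24846 = 1836.1 m.

z ≈ 1850 m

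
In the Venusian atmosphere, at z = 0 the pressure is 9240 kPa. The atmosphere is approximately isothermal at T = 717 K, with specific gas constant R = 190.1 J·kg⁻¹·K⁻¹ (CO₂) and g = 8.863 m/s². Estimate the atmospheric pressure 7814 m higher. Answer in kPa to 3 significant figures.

Scale height: H = RT/g = 190.1 × 717 / 8.863 = 15379 m.
Barometric formula: P = P₀ exp(−z/H).
z/H = 7814.0/15379 = 0.50810; exp(−0.50810) = 0.60164.
P = 9240 × 0.60164 = 5559.2 kPa.

P ≈ 5560 kPa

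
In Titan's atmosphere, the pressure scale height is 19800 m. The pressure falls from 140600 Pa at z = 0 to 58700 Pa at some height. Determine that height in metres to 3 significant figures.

Invert the barometric formula: z = H ln(P₀/P).
P₀/P = 140600/58700 = 2.3952; ln(2.3952) = 0.87347.
z = 19800 × 0.87347 = 17295 m.

z ≈ 17300 m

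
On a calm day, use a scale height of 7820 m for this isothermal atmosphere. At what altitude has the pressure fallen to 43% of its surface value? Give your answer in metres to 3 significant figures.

z ≈ 6600 m

Set P/P₀ = exp(−z/H) = 0.43, so z = −H ln(0.43).
−ln(0.43) = 0.84397; z = 7820.0 × 0.84397 = 6599.8 m.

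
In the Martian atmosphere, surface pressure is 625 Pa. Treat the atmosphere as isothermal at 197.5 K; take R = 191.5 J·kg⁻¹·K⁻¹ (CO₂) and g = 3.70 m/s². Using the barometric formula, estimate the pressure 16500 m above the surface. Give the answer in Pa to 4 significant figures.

P ≈ 124.4 Pa

Scale height: H = RT/g = 191.5 × 197.5 / 3.70 = 10222 m.
Barometric formula: P = P₀ exp(−z/H).
z/H = 16500/10222 = 1.6142; exp(−1.6142) = 0.19905.
P = 625 × 0.19905 = 124.41 Pa.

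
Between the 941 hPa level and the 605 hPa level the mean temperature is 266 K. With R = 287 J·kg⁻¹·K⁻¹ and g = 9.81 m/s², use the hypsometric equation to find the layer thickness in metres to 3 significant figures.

Hypsometric equation: Δz = (R T̄/g) ln(P₁/P₂).
R T̄/g = 287 × 266 / 9.81 = 7782.1 m.
ln(941/605) = ln(1.5554) = 0.44173.
Δz = 7782.1 × 0.44173 = 3437.6 m.

Δz ≈ 3440 m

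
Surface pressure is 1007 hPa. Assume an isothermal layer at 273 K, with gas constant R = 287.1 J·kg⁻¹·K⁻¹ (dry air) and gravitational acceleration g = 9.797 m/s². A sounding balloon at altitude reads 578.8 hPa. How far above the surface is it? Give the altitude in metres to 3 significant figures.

Scale height: H = RT/g = 287.1 × 273 / 9.797 = 8000.2 m.
Invert the barometric formula: z = H ln(P₀/P).
P₀/P = 1007/578.8 = 1.7398; ln(1.7398) = 0.55377.
z = 8000.2 × 0.55377 = 4430.3 m.

z ≈ 4430 m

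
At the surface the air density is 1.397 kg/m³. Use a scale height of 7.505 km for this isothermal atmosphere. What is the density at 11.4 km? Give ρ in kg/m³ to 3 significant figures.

In an isothermal atmosphere, density decays like pressure: ρ = ρ₀ exp(−z/H).
z/H = 11400/7505.0 = 1.5190; exp(−1.5190) = 0.21893.
ρ = 1.397 × 0.21893 = 0.30585 kg/m³.

ρ ≈ 0.306 kg/m³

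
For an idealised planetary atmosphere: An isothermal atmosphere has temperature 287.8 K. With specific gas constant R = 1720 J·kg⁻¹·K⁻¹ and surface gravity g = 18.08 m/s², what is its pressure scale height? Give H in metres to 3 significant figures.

H ≈ 27400 m

The scale height of an isothermal atmosphere is H = RT/g.
H = 1720 × 287.8 / 18.08 = 495020/18.08 = 27379 m.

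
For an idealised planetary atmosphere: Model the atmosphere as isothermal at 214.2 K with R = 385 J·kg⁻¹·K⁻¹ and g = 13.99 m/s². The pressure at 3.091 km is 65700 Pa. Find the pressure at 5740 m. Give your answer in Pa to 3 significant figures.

Scale height: H = RT/g = 385 × 214.2 / 13.99 = 5894.7 m.
Between two levels, P₂ = P₁ exp(−Δz/H) with Δz = z₂ − z₁.
Δz = 5740.0 − 3091.0 = 2649.0 m; Δz/H = 2649.0/5894.7 = 0.44939.
P₂ = 65700 × exp(−0.44939) = 65700 × 0.63802 = 41918 Pa.

P ≈ 41900 Pa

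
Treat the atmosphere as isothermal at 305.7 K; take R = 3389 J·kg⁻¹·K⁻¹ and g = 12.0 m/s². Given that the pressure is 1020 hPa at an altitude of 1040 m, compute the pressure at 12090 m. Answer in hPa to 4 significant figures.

Scale height: H = RT/g = 3389 × 305.7 / 12.0 = 86335 m.
Between two levels, P₂ = P₁ exp(−Δz/H) with Δz = z₂ − z₁.
Δz = 12090 − 1040.0 = 11050 m; Δz/H = 11050/86335 = 0.12799.
P₂ = 1020 × exp(−0.12799) = 1020 × 0.87986 = 897.46 hPa.

P ≈ 897.5 hPa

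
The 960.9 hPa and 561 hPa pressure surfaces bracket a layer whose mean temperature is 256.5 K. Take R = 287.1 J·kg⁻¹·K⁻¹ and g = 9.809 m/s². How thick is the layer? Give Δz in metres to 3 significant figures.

Hypsometric equation: Δz = (R T̄/g) ln(P₁/P₂).
R T̄/g = 287.1 × 256.5 / 9.809 = 7507.5 m.
ln(960.9/561) = ln(1.7128) = 0.53813.
Δz = 7507.5 × 0.53813 = 4040.0 m.

Δz ≈ 4040 m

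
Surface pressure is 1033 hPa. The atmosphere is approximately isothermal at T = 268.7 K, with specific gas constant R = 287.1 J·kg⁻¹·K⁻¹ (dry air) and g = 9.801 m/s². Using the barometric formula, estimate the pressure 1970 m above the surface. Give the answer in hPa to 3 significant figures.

P ≈ 804 hPa

Scale height: H = RT/g = 287.1 × 268.7 / 9.801 = 7871.0 m.
Barometric formula: P = P₀ exp(−z/H).
z/H = 1970.0/7871.0 = 0.25029; exp(−0.25029) = 0.77857.
P = 1033 × 0.77857 = 804.26 hPa.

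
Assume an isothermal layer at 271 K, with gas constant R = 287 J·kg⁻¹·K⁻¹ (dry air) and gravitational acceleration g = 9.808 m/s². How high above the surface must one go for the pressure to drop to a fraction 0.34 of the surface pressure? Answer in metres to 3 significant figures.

Scale height: H = RT/g = 287 × 271 / 9.808 = 7930.0 m.
Set P/P₀ = exp(−z/H) = 0.34, so z = −H ln(0.34).
−ln(0.34) = 1.0788; z = 7930.0 × 1.0788 = 8554.9 m.

z ≈ 8550 m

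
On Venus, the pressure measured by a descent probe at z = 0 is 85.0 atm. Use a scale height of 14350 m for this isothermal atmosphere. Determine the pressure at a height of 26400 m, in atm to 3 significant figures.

Barometric formula: P = P₀ exp(−z/H).
z/H = 26400/14350 = 1.8397; exp(−1.8397) = 0.15887.
P = 85.0 × 0.15887 = 13.504 atm.

P ≈ 13.5 atm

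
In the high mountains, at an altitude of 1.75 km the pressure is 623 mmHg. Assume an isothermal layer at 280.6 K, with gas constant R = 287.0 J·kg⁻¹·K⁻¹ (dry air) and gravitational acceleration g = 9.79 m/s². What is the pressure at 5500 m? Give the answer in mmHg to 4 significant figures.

P ≈ 394.9 mmHg

Scale height: H = RT/g = 287.0 × 280.6 / 9.79 = 8226.0 m.
Between two levels, P₂ = P₁ exp(−Δz/H) with Δz = z₂ − z₁.
Δz = 5500.0 − 1750.0 = 3750.0 m; Δz/H = 3750.0/8226.0 = 0.45587.
P₂ = 623 × exp(−0.45587) = 623 × 0.63390 = 394.92 mmHg.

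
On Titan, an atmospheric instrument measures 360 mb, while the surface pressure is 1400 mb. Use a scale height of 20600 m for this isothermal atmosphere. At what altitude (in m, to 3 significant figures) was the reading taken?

z ≈ 28000 m

Invert the barometric formula: z = H ln(P₀/P).
P₀/P = 1400/360 = 3.8889; ln(3.8889) = 1.3581.
z = 20600 × 1.3581 = 27977 m.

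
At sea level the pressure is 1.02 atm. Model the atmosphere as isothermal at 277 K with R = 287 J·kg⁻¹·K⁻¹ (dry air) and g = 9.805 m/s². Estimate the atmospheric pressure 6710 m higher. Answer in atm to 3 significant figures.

P ≈ 0.446 atm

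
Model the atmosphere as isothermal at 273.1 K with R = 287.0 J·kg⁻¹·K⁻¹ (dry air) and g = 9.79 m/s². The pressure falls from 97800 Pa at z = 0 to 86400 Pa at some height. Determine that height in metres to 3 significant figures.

z ≈ 992 m

Scale height: H = RT/g = 287.0 × 273.1 / 9.79 = 8006.1 m.
Invert the barometric formula: z = H ln(P₀/P).
P₀/P = 97800/86400 = 1.1319; ln(1.1319) = 0.12390.
z = 8006.1 × 0.12390 = 991.96 m.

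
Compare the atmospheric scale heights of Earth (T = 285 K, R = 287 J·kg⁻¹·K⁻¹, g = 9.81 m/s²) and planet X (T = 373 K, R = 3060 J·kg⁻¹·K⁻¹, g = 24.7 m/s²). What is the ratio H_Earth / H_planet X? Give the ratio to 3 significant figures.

H_Earth/H_planet X ≈ 0.180

H = RT/g for each body.
H_Earth = 287 × 285 / 9.81 = 8337.9 m.
H_planet X = 3060 × 373 / 24.7 = 46210 m.
H_Earth/H_planet X = 8337.9/46210 = 0.18043.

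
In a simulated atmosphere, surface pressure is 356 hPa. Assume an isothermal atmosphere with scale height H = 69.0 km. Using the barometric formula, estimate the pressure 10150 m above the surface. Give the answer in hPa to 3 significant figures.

P ≈ 307 hPa

Barometric formula: P = P₀ exp(−z/H).
z/H = 10150/69000 = 0.14710; exp(−0.14710) = 0.86321.
P = 356 × 0.86321 = 307.30 hPa.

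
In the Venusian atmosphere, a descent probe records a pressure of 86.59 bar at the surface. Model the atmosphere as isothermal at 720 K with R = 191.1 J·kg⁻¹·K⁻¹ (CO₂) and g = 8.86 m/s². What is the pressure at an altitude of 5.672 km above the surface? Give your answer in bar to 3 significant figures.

Scale height: H = RT/g = 191.1 × 720 / 8.86 = 15530 m.
Barometric formula: P = P₀ exp(−z/H).
z/H = 5672.0/15530 = 0.36523; exp(−0.36523) = 0.69404.
P = 86.59 × 0.69404 = 60.097 bar.

P ≈ 60.1 bar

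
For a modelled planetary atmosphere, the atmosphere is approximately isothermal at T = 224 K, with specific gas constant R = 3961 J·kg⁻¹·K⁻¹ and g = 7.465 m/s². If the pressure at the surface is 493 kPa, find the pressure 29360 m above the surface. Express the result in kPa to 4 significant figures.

Scale height: H = RT/g = 3961 × 224 / 7.465 = 118860 m.
Barometric formula: P = P₀ exp(−z/H).
z/H = 29360/118860 = 0.24701; exp(−0.24701) = 0.78113.
P = 493 × 0.78113 = 385.10 kPa.

P ≈ 385.1 kPa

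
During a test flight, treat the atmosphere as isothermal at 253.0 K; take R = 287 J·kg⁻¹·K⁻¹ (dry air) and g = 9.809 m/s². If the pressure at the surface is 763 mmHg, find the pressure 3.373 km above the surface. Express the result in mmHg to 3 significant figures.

Scale height: H = RT/g = 287 × 253.0 / 9.809 = 7402.5 m.
Barometric formula: P = P₀ exp(−z/H).
z/H = 3373.0/7402.5 = 0.45566; exp(−0.45566) = 0.63403.
P = 763 × 0.63403 = 483.76 mmHg.

P ≈ 484 mmHg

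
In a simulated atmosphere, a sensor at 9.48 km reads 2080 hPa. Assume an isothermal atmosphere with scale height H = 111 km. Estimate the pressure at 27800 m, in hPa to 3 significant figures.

Between two levels, P₂ = P₁ exp(−Δz/H) with Δz = z₂ − z₁.
Δz = 27800 − 9480.0 = 18320 m; Δz/H = 18320/111000 = 0.16505.
P₂ = 2080 × exp(−0.16505) = 2080 × 0.84785 = 1763.5 hPa.

P ≈ 1760 hPa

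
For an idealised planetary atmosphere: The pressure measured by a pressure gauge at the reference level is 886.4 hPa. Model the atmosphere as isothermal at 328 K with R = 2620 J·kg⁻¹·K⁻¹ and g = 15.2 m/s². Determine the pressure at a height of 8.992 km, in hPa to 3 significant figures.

P ≈ 756 hPa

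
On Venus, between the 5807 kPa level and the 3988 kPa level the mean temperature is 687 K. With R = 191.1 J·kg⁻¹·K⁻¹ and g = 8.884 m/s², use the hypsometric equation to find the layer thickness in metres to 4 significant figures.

Δz ≈ 5553 m

Hypsometric equation: Δz = (R T̄/g) ln(P₁/P₂).
R T̄/g = 191.1 × 687 / 8.884 = 14778 m.
ln(5807/3988) = ln(1.4561) = 0.37576.
Δz = 14778 × 0.37576 = 5553.0 m.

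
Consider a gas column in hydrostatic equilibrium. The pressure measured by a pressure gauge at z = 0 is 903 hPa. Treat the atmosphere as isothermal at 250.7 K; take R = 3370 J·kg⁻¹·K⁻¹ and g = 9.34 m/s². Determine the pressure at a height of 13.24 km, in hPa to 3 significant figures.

P ≈ 780 hPa

Scale height: H = RT/g = 3370 × 250.7 / 9.34 = 90456 m.
Barometric formula: P = P₀ exp(−z/H).
z/H = 13240/90456 = 0.14637; exp(−0.14637) = 0.86384.
P = 903 × 0.86384 = 780.05 hPa.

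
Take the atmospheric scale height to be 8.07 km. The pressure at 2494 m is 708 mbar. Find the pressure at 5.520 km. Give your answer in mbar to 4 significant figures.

Between two levels, P₂ = P₁ exp(−Δz/H) with Δz = z₂ − z₁.
Δz = 5520.0 − 2494.0 = 3026.0 m; Δz/H = 3026.0/8070.0 = 0.37497.
P₂ = 708 × exp(−0.37497) = 708 × 0.68731 = 486.62 mbar.

P ≈ 486.6 mbar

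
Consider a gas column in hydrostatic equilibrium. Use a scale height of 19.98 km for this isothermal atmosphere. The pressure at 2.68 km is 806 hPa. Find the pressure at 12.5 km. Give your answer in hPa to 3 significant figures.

P ≈ 493 hPa

Between two levels, P₂ = P₁ exp(−Δz/H) with Δz = z₂ − z₁.
Δz = 12500 − 2680.0 = 9820.0 m; Δz/H = 9820.0/19980 = 0.49149.
P₂ = 806 × exp(−0.49149) = 806 × 0.61171 = 493.04 hPa.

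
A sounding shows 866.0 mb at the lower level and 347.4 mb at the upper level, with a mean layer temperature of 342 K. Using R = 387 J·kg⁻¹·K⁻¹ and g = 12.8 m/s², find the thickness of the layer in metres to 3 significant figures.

Δz ≈ 9440 m

Hypsometric equation: Δz = (R T̄/g) ln(P₁/P₂).
R T̄/g = 387 × 342 / 12.8 = 10340 m.
ln(866.0/347.4) = ln(2.4928) = 0.91341.
Δz = 10340 × 0.91341 = 9444.7 m.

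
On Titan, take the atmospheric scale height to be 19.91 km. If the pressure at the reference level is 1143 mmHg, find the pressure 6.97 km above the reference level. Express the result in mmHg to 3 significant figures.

Barometric formula: P = P₀ exp(−z/H).
z/H = 6970.0/19910 = 0.35008; exp(−0.35008) = 0.70463.
P = 1143 × 0.70463 = 805.39 mmHg.

P ≈ 805 mmHg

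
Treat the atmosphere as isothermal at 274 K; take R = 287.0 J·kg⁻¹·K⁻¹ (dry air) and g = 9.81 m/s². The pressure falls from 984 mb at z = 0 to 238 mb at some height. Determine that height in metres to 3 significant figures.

Scale height: H = RT/g = 287.0 × 274 / 9.81 = 8016.1 m.
Invert the barometric formula: z = H ln(P₀/P).
P₀/P = 984/238 = 4.1345; ln(4.1345) = 1.4194.
z = 8016.1 × 1.4194 = 11378 m.

z ≈ 11400 m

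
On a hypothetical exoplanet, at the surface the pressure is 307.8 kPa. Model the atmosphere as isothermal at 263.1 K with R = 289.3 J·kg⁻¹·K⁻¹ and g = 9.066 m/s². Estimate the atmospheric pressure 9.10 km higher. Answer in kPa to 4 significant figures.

Scale height: H = RT/g = 289.3 × 263.1 / 9.066 = 8395.6 m.
Barometric formula: P = P₀ exp(−z/H).
z/H = 9100.0/8395.6 = 1.0839; exp(−1.0839) = 0.33827.
P = 307.8 × 0.33827 = 104.12 kPa.

P ≈ 104.1 kPa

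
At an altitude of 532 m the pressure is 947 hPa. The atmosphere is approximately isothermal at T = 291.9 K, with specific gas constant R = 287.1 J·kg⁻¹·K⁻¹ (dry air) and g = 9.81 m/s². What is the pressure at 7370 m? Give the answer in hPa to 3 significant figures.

P ≈ 425 hPa

Scale height: H = RT/g = 287.1 × 291.9 / 9.81 = 8542.8 m.
Between two levels, P₂ = P₁ exp(−Δz/H) with Δz = z₂ − z₁.
Δz = 7370.0 − 532.00 = 6838.0 m; Δz/H = 6838.0/8542.8 = 0.80044.
P₂ = 947 × exp(−0.80044) = 947 × 0.44913 = 425.33 hPa.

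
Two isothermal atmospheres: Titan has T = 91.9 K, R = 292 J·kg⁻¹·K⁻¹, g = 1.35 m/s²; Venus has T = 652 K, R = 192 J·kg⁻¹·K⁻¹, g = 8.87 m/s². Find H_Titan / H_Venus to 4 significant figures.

H = RT/g for each body.
H_Titan = 292 × 91.9 / 1.35 = 19878 m.
H_Venus = 192 × 652 / 8.87 = 14113 m.
H_Titan/H_Venus = 19878/14113 = 1.4085.

H_Titan/H_Venus ≈ 1.408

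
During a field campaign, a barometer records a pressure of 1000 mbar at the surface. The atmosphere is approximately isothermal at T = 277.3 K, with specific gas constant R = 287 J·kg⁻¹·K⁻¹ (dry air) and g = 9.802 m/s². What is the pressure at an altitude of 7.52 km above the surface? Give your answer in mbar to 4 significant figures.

P ≈ 396.1 mbar

Scale height: H = RT/g = 287 × 277.3 / 9.802 = 8119.3 m.
Barometric formula: P = P₀ exp(−z/H).
z/H = 7520.0/8119.3 = 0.92619; exp(−0.92619) = 0.39606.
P = 1000 × 0.39606 = 396.06 mbar.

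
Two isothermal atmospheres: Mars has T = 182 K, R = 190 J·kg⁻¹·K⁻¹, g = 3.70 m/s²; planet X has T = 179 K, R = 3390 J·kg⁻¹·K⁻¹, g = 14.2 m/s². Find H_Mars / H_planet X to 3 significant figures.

H_Mars/H_planet X ≈ 0.219

H = RT/g for each body.
H_Mars = 190 × 182 / 3.70 = 9345.9 m.
H_planet X = 3390 × 179 / 14.2 = 42733 m.
H_Mars/H_planet X = 9345.9/42733 = 0.21870.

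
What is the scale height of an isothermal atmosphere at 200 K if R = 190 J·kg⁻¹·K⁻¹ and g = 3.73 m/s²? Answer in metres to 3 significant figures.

H ≈ 10200 m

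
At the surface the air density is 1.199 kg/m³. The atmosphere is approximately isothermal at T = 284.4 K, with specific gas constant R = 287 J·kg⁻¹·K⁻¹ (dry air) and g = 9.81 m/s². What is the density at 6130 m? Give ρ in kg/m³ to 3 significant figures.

ρ ≈ 0.574 kg/m³

Scale height: H = RT/g = 287 × 284.4 / 9.81 = 8320.4 m.
In an isothermal atmosphere, density decays like pressure: ρ = ρ₀ exp(−z/H).
z/H = 6130.0/8320.4 = 0.73674; exp(−0.73674) = 0.47867.
ρ = 1.199 × 0.47867 = 0.57393 kg/m³.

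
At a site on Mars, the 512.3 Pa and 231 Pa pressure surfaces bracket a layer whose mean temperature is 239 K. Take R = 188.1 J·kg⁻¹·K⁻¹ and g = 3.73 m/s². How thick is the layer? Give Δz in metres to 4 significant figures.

Δz ≈ 9600 m

Hypsometric equation: Δz = (R T̄/g) ln(P₁/P₂).
R T̄/g = 188.1 × 239 / 3.73 = 12053 m.
ln(512.3/231) = ln(2.2177) = 0.79647.
Δz = 12053 × 0.79647 = 9599.9 m.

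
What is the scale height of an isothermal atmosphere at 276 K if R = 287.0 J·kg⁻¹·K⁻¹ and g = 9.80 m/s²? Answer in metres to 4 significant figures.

H ≈ 8083 m

The scale height of an isothermal atmosphere is H = RT/g.
H = 287.0 × 276 / 9.80 = 79212/9.80 = 8082.9 m.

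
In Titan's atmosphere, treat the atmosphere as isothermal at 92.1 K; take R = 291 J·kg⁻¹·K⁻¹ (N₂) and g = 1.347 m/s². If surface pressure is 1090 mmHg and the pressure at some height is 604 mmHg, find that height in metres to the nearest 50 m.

z ≈ 11750 m

Scale height: H = RT/g = 291 × 92.1 / 1.347 = 19897 m.
Invert the barometric formula: z = H ln(P₀/P).
P₀/P = 1090/604 = 1.8046; ln(1.8046) = 0.59034.
z = 19897 × 0.59034 = 11746 m.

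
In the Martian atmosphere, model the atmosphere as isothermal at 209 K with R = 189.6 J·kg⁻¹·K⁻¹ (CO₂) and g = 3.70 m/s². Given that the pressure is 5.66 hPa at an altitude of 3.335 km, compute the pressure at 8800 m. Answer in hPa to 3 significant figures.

Scale height: H = RT/g = 189.6 × 209 / 3.70 = 10710 m.
Between two levels, P₂ = P₁ exp(−Δz/H) with Δz = z₂ − z₁.
Δz = 8800.0 − 3335.0 = 5465.0 m; Δz/H = 5465.0/10710 = 0.51027.
P₂ = 5.66 × exp(−0.51027) = 5.66 × 0.60033 = 3.3979 hPa.

P ≈ 3.40 hPa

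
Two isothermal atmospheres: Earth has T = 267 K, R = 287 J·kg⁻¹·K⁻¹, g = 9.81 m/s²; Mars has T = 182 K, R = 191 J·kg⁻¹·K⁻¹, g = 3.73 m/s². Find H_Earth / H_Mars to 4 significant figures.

H = RT/g for each body.
H_Earth = 287 × 267 / 9.81 = 7811.3 m.
H_Mars = 191 × 182 / 3.73 = 9319.6 m.
H_Earth/H_Mars = 7811.3/9319.6 = 0.83816.

H_Earth/H_Mars ≈ 0.8382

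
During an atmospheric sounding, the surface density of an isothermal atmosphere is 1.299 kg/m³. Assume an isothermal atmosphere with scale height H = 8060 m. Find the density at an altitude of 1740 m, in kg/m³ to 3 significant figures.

ρ ≈ 1.05 kg/m³

In an isothermal atmosphere, density decays like pressure: ρ = ρ₀ exp(−z/H).
z/H = 1740.0/8060.0 = 0.21588; exp(−0.21588) = 0.80583.
ρ = 1.299 × 0.80583 = 1.0468 kg/m³.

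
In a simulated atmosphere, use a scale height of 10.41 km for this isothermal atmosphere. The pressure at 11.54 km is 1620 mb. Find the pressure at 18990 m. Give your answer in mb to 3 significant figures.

Between two levels, P₂ = P₁ exp(−Δz/H) with Δz = z₂ − z₁.
Δz = 18990 − 11540 = 7450.0 m; Δz/H = 7450.0/10410 = 0.71566.
P₂ = 1620 × exp(−0.71566) = 1620 × 0.48887 = 791.97 mb.

P ≈ 792 mb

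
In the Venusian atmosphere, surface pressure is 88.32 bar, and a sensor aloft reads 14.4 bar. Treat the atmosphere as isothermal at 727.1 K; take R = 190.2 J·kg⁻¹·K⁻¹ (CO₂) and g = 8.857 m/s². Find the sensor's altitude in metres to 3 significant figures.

z ≈ 28300 m

Scale height: H = RT/g = 190.2 × 727.1 / 8.857 = 15614 m.
Invert the barometric formula: z = H ln(P₀/P).
P₀/P = 88.32/14.4 = 6.1333; ln(6.1333) = 1.8137.
z = 15614 × 1.8137 = 28319 m.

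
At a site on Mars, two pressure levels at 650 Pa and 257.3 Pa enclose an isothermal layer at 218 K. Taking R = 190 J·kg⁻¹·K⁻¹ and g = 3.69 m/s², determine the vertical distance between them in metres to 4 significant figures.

Δz ≈ 10400 m

Hypsometric equation: Δz = (R T̄/g) ln(P₁/P₂).
R T̄/g = 190 × 218 / 3.69 = 11225 m.
ln(650/257.3) = ln(2.5262) = 0.92672.
Δz = 11225 × 0.92672 = 10402 m.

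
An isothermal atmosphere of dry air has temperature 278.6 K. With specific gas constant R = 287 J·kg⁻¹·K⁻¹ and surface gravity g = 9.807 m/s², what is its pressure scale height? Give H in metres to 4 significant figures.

The scale height of an isothermal atmosphere is H = RT/g.
H = 287 × 278.6 / 9.807 = 79958/9.807 = 8153.2 m.

H ≈ 8153 m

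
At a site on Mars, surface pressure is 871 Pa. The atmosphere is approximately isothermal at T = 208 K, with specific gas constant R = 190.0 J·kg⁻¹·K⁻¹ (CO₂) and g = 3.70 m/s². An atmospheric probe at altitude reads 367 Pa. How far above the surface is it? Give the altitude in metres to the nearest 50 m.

Scale height: H = RT/g = 190.0 × 208 / 3.70 = 10681 m.
Invert the barometric formula: z = H ln(P₀/P).
P₀/P = 871/367 = 2.3733; ln(2.3733) = 0.86428.
z = 10681 × 0.86428 = 9231.4 m.

z ≈ 9250 m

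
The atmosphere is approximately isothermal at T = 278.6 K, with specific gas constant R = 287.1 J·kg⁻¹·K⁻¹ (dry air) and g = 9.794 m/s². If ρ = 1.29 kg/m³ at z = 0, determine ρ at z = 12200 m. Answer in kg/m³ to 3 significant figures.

ρ ≈ 0.290 kg/m³

Scale height: H = RT/g = 287.1 × 278.6 / 9.794 = 8166.8 m.
In an isothermal atmosphere, density decays like pressure: ρ = ρ₀ exp(−z/H).
z/H = 12200/8166.8 = 1.4939; exp(−1.4939) = 0.22450.
ρ = 1.29 × 0.22450 = 0.28961 kg/m³.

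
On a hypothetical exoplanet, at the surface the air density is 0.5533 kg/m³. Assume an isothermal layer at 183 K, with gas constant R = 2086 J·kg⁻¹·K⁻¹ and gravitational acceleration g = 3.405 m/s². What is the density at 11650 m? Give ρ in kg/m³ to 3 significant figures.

ρ ≈ 0.499 kg/m³

Scale height: H = RT/g = 2086 × 183 / 3.405 = 112110 m.
In an isothermal atmosphere, density decays like pressure: ρ = ρ₀ exp(−z/H).
z/H = 11650/112110 = 0.10392; exp(−0.10392) = 0.90130.
ρ = 0.5533 × 0.90130 = 0.49869 kg/m³.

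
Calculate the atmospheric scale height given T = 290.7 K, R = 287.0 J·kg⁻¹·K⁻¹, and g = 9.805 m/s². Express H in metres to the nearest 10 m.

H ≈ 8510 m

The scale height of an isothermal atmosphere is H = RT/g.
H = 287.0 × 290.7 / 9.805 = 83431/9.805 = 8509.0 m.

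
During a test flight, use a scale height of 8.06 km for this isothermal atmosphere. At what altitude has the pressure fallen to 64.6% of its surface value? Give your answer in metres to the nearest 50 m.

z ≈ 3500 m

Set P/P₀ = exp(−z/H) = 0.646, so z = −H ln(0.646).
−ln(0.646) = 0.43696; z = 8060.0 × 0.43696 = 3521.9 m.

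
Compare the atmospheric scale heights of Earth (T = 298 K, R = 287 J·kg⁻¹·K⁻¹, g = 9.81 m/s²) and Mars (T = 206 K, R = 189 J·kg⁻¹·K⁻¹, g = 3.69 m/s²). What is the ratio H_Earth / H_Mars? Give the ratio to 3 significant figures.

H_Earth/H_Mars ≈ 0.826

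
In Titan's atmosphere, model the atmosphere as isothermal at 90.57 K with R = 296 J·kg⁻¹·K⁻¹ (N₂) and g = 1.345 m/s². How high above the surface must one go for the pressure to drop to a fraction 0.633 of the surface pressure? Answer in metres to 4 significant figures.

z ≈ 9115 m

Scale height: H = RT/g = 296 × 90.57 / 1.345 = 19932 m.
Set P/P₀ = exp(−z/H) = 0.633, so z = −H ln(0.633).
−ln(0.633) = 0.45728; z = 19932 × 0.45728 = 9114.5 m.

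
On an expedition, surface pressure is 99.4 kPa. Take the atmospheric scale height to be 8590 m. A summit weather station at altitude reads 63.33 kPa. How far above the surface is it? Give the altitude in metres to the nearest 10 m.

z ≈ 3870 m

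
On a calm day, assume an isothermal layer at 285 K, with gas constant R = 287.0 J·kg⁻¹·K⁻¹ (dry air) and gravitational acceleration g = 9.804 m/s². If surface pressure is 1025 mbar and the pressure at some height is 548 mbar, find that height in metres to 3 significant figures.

Scale height: H = RT/g = 287.0 × 285 / 9.804 = 8343.0 m.
Invert the barometric formula: z = H ln(P₀/P).
P₀/P = 1025/548 = 1.8704; ln(1.8704) = 0.62615.
z = 8343.0 × 0.62615 = 5224.0 m.

z ≈ 5220 m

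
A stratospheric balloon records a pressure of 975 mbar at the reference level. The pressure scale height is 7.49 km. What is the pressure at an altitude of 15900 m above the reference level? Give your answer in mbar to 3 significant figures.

Barometric formula: P = P₀ exp(−z/H).
z/H = 15900/7490.0 = 2.1228; exp(−2.1228) = 0.11970.
P = 975 × 0.11970 = 116.71 mbar.

P ≈ 117 mbar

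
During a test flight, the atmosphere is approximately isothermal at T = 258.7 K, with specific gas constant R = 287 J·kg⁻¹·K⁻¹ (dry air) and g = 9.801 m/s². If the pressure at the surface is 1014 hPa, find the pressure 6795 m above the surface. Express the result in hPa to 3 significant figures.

P ≈ 414 hPa

Scale height: H = RT/g = 287 × 258.7 / 9.801 = 7575.4 m.
Barometric formula: P = P₀ exp(−z/H).
z/H = 6795.0/7575.4 = 0.89698; exp(−0.89698) = 0.40780.
P = 1014 × 0.40780 = 413.51 hPa.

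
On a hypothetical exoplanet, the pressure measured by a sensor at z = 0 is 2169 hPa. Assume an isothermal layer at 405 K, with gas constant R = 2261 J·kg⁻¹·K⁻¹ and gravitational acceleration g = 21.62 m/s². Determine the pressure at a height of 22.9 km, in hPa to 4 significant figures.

P ≈ 1263 hPa

Scale height: H = RT/g = 2261 × 405 / 21.62 = 42355 m.
Barometric formula: P = P₀ exp(−z/H).
z/H = 22900/42355 = 0.54067; exp(−0.54067) = 0.58236.
P = 2169 × 0.58236 = 1263.1 hPa.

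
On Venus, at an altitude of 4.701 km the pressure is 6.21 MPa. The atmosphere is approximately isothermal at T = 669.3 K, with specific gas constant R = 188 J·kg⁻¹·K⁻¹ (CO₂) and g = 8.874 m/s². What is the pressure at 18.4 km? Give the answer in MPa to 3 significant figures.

Scale height: H = RT/g = 188 × 669.3 / 8.874 = 14179 m.
Between two levels, P₂ = P₁ exp(−Δz/H) with Δz = z₂ − z₁.
Δz = 18400 − 4701.0 = 13699 m; Δz/H = 13699/14179 = 0.96615.
P₂ = 6.21 × exp(−0.96615) = 6.21 × 0.38055 = 2.3632 MPa.

P ≈ 2.36 MPa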